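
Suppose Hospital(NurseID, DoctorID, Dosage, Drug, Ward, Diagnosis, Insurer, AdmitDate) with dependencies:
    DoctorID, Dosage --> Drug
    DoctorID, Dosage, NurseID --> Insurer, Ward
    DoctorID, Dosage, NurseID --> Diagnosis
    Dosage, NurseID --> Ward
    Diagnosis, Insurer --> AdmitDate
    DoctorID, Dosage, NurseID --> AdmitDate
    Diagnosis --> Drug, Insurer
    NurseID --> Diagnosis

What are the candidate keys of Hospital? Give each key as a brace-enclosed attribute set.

Attributes never on any right-hand side: {DoctorID, Dosage, NurseID} — every candidate key must contain all of them.
{DoctorID, Dosage, NurseID} is a candidate key since {DoctorID, Dosage, NurseID}⁺ = {AdmitDate, Diagnosis, DoctorID, Dosage, Drug, Insurer, NurseID, Ward} covers every attribute.
No other minimal set has full closure, so this is the only candidate key.

{DoctorID, Dosage, NurseID}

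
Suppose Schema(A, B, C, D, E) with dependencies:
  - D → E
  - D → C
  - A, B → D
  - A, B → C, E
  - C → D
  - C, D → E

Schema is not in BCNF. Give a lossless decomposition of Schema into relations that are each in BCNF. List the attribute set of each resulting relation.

{A, B, D}; {C, D, E}

Candidate key of the original relation: {A, B}.
In {A, B, C, D, E}, {D} is not a superkey ({D}⁺ restricted to this set is {C, D, E}), so split on D → C, E into {C, D, E} and {A, B, D}.
{C, D, E} has no BCNF violation.
{A, B, D} has no BCNF violation.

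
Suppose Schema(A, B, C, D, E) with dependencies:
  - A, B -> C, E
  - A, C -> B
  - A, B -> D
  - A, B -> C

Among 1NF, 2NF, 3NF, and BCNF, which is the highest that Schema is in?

Candidate keys: {A, B}, {A, C}. Prime attributes: {A, B, C}.
Every FD has a superkey on the left, so the relation is in BCNF.

BCNF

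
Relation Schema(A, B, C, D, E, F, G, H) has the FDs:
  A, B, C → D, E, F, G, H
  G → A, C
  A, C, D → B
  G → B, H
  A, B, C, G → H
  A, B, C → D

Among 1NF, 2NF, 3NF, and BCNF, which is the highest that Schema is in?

Candidate keys: {A, B, C}, {A, C, D}, {G}. Prime attributes: {A, B, C, D, G}.
The left-hand side of every FD is a superkey, so BCNF is satisfied.

BCNF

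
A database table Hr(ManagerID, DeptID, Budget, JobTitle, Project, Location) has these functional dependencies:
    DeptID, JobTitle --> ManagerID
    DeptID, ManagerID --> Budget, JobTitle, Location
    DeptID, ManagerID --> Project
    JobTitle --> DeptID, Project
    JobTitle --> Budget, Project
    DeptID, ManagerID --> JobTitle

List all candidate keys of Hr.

{DeptID, ManagerID}, {JobTitle}

Closure of {JobTitle} is {Budget, DeptID, JobTitle, Location, ManagerID, Project}, the whole schema; {JobTitle} is a candidate key.
Closure of {DeptID, ManagerID} is {Budget, DeptID, JobTitle, Location, ManagerID, Project}, the whole schema; {DeptID, ManagerID} is a candidate key.
These are minimal and exhaustive — every other superkey contains one of them.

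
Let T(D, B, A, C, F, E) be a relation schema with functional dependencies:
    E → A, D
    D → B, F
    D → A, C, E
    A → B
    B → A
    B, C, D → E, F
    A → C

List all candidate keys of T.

Closure of {D} is {A, B, C, D, E, F}, the whole schema; {D} is a candidate key.
Closure of {E} is {A, B, C, D, E, F}, the whole schema; {E} is a candidate key.
These are minimal and exhaustive — every other superkey contains one of them.

{D}, {E}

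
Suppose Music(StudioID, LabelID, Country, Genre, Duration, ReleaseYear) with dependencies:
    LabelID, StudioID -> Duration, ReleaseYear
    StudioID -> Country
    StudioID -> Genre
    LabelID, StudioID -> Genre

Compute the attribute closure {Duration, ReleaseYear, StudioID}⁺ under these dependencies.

Start with {Duration, ReleaseYear, StudioID}.
StudioID -> Country applies; add {Country} → now {Country, Duration, ReleaseYear, StudioID}.
StudioID -> Genre applies; add {Genre} → now {Country, Duration, Genre, ReleaseYear, StudioID}.
No further FD applies.

{Country, Duration, Genre, ReleaseYear, StudioID}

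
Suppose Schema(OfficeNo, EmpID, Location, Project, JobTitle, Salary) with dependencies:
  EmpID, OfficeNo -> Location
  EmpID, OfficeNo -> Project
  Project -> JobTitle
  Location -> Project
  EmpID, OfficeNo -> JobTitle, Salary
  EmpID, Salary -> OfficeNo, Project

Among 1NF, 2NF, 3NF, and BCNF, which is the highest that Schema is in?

Candidate keys: {EmpID, OfficeNo}, {EmpID, Salary}. Prime attributes: {EmpID, OfficeNo, Salary}.
Project -> JobTitle: {Project}⁺ = {JobTitle, Project}, which is not all of the attributes, so the left side is not a superkey — BCNF is violated.
Project -> JobTitle has non-prime {JobTitle} on the right and a non-superkey on the left, so 3NF fails.
No proper subset of a key has a non-prime attribute in its closure, so there is no partial dependency; 2NF holds.

2NF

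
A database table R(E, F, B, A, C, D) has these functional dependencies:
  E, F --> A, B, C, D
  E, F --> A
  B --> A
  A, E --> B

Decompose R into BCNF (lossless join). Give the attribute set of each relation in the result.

Candidate key of the original relation: {E, F}.
In {A, B, C, D, E, F}, {B} is not a superkey ({B}⁺ restricted to this set is {A, B}), so split on B --> A into {A, B} and {B, C, D, E, F}.
{A, B} has no BCNF violation.
{B, C, D, E, F} has no BCNF violation.

{A, B}; {B, C, D, E, F}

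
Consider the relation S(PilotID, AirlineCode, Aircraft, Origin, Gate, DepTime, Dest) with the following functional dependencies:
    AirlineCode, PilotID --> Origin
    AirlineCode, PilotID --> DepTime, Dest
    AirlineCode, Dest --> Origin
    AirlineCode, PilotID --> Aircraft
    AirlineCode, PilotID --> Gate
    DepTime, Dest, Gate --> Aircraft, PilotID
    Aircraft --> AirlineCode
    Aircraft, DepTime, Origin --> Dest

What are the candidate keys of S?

{Aircraft, PilotID}⁺ = {Aircraft, AirlineCode, DepTime, Dest, Gate, Origin, PilotID} — all of the relation — so {Aircraft, PilotID} is a candidate key.
{AirlineCode, PilotID}⁺ = {Aircraft, AirlineCode, DepTime, Dest, Gate, Origin, PilotID} — all of the relation — so {AirlineCode, PilotID} is a candidate key.
{DepTime, Dest, Gate}⁺ = {Aircraft, AirlineCode, DepTime, Dest, Gate, Origin, PilotID} — all of the relation — so {DepTime, Dest, Gate} is a candidate key.
{Aircraft, DepTime, Gate, Origin}⁺ = {Aircraft, AirlineCode, DepTime, Dest, Gate, Origin, PilotID} — all of the relation — so {Aircraft, DepTime, Gate, Origin} is a candidate key.
Any other superkey properly contains one of these, so there are no further candidate keys.

{Aircraft, DepTime, Gate, Origin}, {Aircraft, PilotID}, {AirlineCode, PilotID}, {DepTime, Dest, Gate}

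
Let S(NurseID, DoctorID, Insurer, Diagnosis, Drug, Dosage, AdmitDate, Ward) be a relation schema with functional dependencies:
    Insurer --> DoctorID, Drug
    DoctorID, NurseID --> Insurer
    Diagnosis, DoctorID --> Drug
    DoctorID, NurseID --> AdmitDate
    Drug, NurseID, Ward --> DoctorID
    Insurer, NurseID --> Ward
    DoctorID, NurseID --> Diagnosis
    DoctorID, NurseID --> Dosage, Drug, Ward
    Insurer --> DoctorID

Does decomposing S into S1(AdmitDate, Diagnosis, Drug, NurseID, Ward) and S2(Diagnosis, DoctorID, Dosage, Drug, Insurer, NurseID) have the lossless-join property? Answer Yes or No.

No

S1 ∩ S2 = {Diagnosis, Drug, NurseID}; its closure under F is {Diagnosis, Drug, NurseID}.
S1 ⊄ {Diagnosis, Drug, NurseID} and S2 ⊄ {Diagnosis, Drug, NurseID}, so the split is lossy.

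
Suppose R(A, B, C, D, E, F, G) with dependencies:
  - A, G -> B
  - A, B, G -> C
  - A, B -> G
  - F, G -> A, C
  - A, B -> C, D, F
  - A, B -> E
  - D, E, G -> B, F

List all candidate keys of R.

{A, B}, {A, G}, {D, E, G}, {F, G}

{A, B} is a candidate key since {A, B}⁺ = {A, B, C, D, E, F, G} covers every attribute.
{A, G} is a candidate key since {A, G}⁺ = {A, B, C, D, E, F, G} covers every attribute.
{F, G} is a candidate key since {F, G}⁺ = {A, B, C, D, E, F, G} covers every attribute.
{D, E, G} is a candidate key since {D, E, G}⁺ = {A, B, C, D, E, F, G} covers every attribute.
No proper subset of any of these is a key, and no other minimal superkey exists.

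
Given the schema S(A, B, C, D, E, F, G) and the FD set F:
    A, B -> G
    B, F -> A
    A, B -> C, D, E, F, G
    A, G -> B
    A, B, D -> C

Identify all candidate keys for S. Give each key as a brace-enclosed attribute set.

Closure of {A, B} is {A, B, C, D, E, F, G}, the whole schema; {A, B} is a candidate key.
Closure of {A, G} is {A, B, C, D, E, F, G}, the whole schema; {A, G} is a candidate key.
Closure of {B, F} is {A, B, C, D, E, F, G}, the whole schema; {B, F} is a candidate key.
These are minimal and exhaustive — every other superkey contains one of them.

{A, B}, {A, G}, {B, F}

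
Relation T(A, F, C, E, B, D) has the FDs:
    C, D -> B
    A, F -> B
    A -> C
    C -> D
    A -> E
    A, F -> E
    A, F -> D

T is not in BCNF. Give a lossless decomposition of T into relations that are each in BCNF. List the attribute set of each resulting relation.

{A, C, E}; {A, F}; {B, C, D}

Candidate key of the original relation: {A, F}.
{A, B, C, D, E, F}: {C, D} determines {B, C, D} here but is not a superkey — split on C, D -> B, giving {B, C, D} and {A, C, D, E, F}.
{B, C, D}: every determinant is a superkey — BCNF.
{A, C, D, E, F}: {A} determines {A, C, D, E} here but is not a superkey — split on A -> C, D, E, giving {A, C, D, E} and {A, F}.
{A, C, D, E}: {C} determines {C, D} here but is not a superkey — split on C -> D, giving {C, D} and {A, C, E}.
{C, D}: every determinant is a superkey — BCNF.
{A, C, E}: every determinant is a superkey — BCNF.
{A, F}: every determinant is a superkey — BCNF.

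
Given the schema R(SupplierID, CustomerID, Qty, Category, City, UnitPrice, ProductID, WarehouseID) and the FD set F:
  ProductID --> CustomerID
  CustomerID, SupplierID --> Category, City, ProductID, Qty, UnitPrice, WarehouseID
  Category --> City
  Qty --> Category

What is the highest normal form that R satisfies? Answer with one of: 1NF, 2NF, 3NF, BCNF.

Candidate keys: {CustomerID, SupplierID}, {ProductID, SupplierID}. Prime attributes: {CustomerID, ProductID, SupplierID}.
ProductID --> CustomerID: {ProductID}⁺ = {CustomerID, ProductID}, which is not all of the attributes, so the left side is not a superkey — BCNF is violated.
Category --> City determines the non-prime attribute {City} from a non-superkey — 3NF is violated.
No proper subset of a key has a non-prime attribute in its closure, so there is no partial dependency; 2NF holds.

2NF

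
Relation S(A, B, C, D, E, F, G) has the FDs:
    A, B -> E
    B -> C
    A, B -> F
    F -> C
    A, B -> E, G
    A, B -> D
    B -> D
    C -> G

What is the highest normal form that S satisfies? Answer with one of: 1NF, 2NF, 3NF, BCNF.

1NF

Candidate key: {A, B}. Prime attributes: {A, B}.
For B -> C we have {B}⁺ = {B, C, D, G}; {B} is not a superkey, so BCNF fails.
B -> C determines the non-prime attribute {C} from a non-superkey — 3NF is violated.
{B} is a proper subset of the key {A, B}, and {B}⁺ contains the non-prime attributes {C, D, G} — a partial dependency, so 2NF is violated.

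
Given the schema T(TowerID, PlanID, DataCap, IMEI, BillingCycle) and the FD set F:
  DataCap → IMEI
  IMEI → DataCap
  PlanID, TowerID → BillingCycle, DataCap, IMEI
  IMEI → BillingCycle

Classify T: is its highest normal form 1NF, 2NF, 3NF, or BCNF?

Candidate key: {PlanID, TowerID}. Prime attributes: {PlanID, TowerID}.
For DataCap → IMEI we have {DataCap}⁺ = {BillingCycle, DataCap, IMEI}; {DataCap} is not a superkey, so BCNF fails.
DataCap → IMEI has non-prime {IMEI} on the right and a non-superkey on the left, so 3NF fails.
No non-prime attribute depends on a proper subset of any candidate key, so 2NF holds.

2NF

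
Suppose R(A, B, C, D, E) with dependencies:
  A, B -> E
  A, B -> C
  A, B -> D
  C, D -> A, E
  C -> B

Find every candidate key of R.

{A, B}, {A, C}, {C, D}

{A, B} is a candidate key since {A, B}⁺ = {A, B, C, D, E} covers every attribute.
{A, C} is a candidate key since {A, C}⁺ = {A, B, C, D, E} covers every attribute.
{C, D} is a candidate key since {C, D}⁺ = {A, B, C, D, E} covers every attribute.
Any other superkey properly contains one of these, so there are no further candidate keys.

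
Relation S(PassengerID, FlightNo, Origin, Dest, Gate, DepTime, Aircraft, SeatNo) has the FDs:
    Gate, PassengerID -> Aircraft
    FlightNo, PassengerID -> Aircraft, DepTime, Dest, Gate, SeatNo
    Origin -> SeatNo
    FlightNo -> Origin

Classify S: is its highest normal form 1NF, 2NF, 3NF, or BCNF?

Candidate key: {FlightNo, PassengerID}. Prime attributes: {FlightNo, PassengerID}.
Gate, PassengerID -> Aircraft: {Gate, PassengerID}⁺ = {Aircraft, Gate, PassengerID}, which is not all of the attributes, so the left side is not a superkey — BCNF is violated.
Gate, PassengerID -> Aircraft determines the non-prime attribute {Aircraft} from a non-superkey — 3NF is violated.
{FlightNo} is a proper subset of the key {FlightNo, PassengerID}, and {FlightNo}⁺ contains the non-prime attributes {Origin, SeatNo} — a partial dependency, so 2NF is violated.

1NF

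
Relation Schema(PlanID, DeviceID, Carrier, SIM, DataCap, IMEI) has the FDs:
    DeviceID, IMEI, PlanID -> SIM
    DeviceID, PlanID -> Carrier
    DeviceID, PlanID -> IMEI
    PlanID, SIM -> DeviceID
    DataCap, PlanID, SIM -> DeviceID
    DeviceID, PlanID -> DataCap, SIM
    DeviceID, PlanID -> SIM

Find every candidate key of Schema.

{DeviceID, PlanID}, {PlanID, SIM}

Attributes never on any right-hand side: {PlanID} — every candidate key must contain it.
Closure of {DeviceID, PlanID} is {Carrier, DataCap, DeviceID, IMEI, PlanID, SIM}, the whole schema; {DeviceID, PlanID} is a candidate key.
Closure of {PlanID, SIM} is {Carrier, DataCap, DeviceID, IMEI, PlanID, SIM}, the whole schema; {PlanID, SIM} is a candidate key.
Any other superkey properly contains one of these, so there are no further candidate keys.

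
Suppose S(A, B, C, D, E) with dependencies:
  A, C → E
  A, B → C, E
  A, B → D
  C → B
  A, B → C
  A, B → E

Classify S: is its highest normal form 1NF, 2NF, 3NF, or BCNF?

Candidate keys: {A, B}, {A, C}. Prime attributes: {A, B, C}.
For C → B we have {C}⁺ = {B, C}; {C} is not a superkey, so BCNF fails.
Its right-hand attributes {B} are all prime, as are those of every other non-superkey FD — the relation is in 3NF.

3NF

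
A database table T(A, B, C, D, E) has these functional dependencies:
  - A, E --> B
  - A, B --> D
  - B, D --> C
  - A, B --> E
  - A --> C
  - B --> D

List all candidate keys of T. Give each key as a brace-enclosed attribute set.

Attributes never on any right-hand side: {A} — every candidate key must contain it.
Closure of {A, B} is {A, B, C, D, E}, the whole schema; {A, B} is a candidate key.
Closure of {A, E} is {A, B, C, D, E}, the whole schema; {A, E} is a candidate key.
Any other superkey properly contains one of these, so there are no further candidate keys.

{A, B}, {A, E}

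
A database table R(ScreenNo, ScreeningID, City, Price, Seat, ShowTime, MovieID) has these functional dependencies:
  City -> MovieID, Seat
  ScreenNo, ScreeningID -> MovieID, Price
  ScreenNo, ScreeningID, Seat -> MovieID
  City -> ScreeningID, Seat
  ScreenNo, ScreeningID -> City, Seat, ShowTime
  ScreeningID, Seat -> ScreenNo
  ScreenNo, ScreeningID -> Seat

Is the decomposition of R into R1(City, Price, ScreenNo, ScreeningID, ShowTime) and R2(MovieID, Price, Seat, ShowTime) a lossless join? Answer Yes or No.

No

Common attributes: {Price, ShowTime}; their closure is {Price, ShowTime}.
R1 ⊄ {Price, ShowTime} and R2 ⊄ {Price, ShowTime}, so the split is lossy.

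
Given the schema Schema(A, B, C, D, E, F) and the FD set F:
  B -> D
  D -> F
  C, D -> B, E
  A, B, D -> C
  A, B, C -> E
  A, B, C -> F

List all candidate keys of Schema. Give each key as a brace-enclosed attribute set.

{A} never appears on the right of any FD, so every key must include it.
Closure of {A, B} is {A, B, C, D, E, F}, the whole schema; {A, B} is a candidate key.
Closure of {A, C, D} is {A, B, C, D, E, F}, the whole schema; {A, C, D} is a candidate key.
Any other superkey properly contains one of these, so there are no further candidate keys.

{A, B}, {A, C, D}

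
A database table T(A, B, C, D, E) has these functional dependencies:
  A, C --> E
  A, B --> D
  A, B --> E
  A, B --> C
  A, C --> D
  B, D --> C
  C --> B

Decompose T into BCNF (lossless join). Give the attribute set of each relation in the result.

{A, B, D, E}; {B, C}; {C, D}

Candidate keys of the original relation: {A, B}, {A, C}.
In {A, B, C, D, E}, {B, D} is not a superkey ({B, D}⁺ restricted to this set is {B, C, D}), so split on B, D --> C into {B, C, D} and {A, B, D, E}.
In {B, C, D}, {C} is not a superkey ({C}⁺ restricted to this set is {B, C}), so split on C --> B into {B, C} and {C, D}.
{B, C}: every determinant is a superkey — BCNF.
{C, D}: every determinant is a superkey — BCNF.
{A, B, D, E}: every determinant is a superkey — BCNF.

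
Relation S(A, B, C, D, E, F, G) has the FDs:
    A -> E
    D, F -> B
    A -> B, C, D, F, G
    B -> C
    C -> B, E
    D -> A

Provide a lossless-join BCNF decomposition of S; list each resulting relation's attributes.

{A, B, D, F, G}; {B, C, E}

Candidate keys of the original relation: {A}, {D}.
In {A, B, C, D, E, F, G}, {B} is not a superkey ({B}⁺ restricted to this set is {B, C, E}), so split on B -> C, E into {B, C, E} and {A, B, D, F, G}.
{B, C, E} is in BCNF.
{A, B, D, F, G} is in BCNF.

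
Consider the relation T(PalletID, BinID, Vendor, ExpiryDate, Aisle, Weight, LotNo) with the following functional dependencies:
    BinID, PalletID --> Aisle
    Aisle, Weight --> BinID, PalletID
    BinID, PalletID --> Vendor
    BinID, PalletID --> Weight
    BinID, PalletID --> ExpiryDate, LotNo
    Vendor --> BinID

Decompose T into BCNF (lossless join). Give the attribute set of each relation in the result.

{Aisle, ExpiryDate, LotNo, PalletID, Vendor, Weight}; {BinID, Vendor}

Candidate keys of the original relation: {Aisle, Weight}, {BinID, PalletID}, {PalletID, Vendor}.
Within {Aisle, BinID, ExpiryDate, LotNo, PalletID, Vendor, Weight}: {Vendor}⁺ ∩ {Aisle, BinID, ExpiryDate, LotNo, PalletID, Vendor, Weight} = {BinID, Vendor}, not the whole set, so Vendor --> BinID violates BCNF; decompose into {BinID, Vendor} and {Aisle, ExpiryDate, LotNo, PalletID, Vendor, Weight}.
{BinID, Vendor} has no BCNF violation.
{Aisle, ExpiryDate, LotNo, PalletID, Vendor, Weight} has no BCNF violation.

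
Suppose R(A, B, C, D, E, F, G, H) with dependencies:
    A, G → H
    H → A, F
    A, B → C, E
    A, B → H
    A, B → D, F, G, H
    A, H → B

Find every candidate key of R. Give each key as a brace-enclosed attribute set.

{A, B}, {A, G}, {H}

Closure of {H} is {A, B, C, D, E, F, G, H}, the whole schema; {H} is a candidate key.
Closure of {A, B} is {A, B, C, D, E, F, G, H}, the whole schema; {A, B} is a candidate key.
Closure of {A, G} is {A, B, C, D, E, F, G, H}, the whole schema; {A, G} is a candidate key.
Any other superkey properly contains one of these, so there are no further candidate keys.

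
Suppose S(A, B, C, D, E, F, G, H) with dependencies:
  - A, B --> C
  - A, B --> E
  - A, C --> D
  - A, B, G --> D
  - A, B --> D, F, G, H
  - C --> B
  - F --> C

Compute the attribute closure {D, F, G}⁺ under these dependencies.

Start with {D, F, G}.
F --> C applies; add {C} → now {C, D, F, G}.
C --> B applies; add {B} → now {B, C, D, F, G}.
No further FD applies.

{B, C, D, F, G}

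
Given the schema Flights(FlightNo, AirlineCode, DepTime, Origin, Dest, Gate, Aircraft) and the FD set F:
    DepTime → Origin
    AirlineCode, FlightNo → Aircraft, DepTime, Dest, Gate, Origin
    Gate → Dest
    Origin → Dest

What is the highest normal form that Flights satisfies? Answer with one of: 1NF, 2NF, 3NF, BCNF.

2NF

Candidate key: {AirlineCode, FlightNo}. Prime attributes: {AirlineCode, FlightNo}.
DepTime → Origin: {DepTime}⁺ = {DepTime, Dest, Origin}, which is not all of the attributes, so the left side is not a superkey — BCNF is violated.
Because {Origin} is non-prime and the left side of DepTime → Origin is not a superkey, the relation is not in 3NF.
No non-prime attribute depends on a proper subset of any candidate key, so 2NF holds.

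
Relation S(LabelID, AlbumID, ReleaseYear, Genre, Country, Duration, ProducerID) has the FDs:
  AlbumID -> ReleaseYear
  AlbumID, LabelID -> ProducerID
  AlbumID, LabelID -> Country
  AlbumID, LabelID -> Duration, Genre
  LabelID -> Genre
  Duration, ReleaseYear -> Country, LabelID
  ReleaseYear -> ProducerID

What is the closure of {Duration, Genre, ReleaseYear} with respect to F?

Start with {Duration, Genre, ReleaseYear}.
Duration, ReleaseYear -> Country, LabelID applies; add {Country, LabelID} → now {Country, Duration, Genre, LabelID, ReleaseYear}.
ReleaseYear -> ProducerID applies; add {ProducerID} → now {Country, Duration, Genre, LabelID, ProducerID, ReleaseYear}.
No further FD applies.

{Country, Duration, Genre, LabelID, ProducerID, ReleaseYear}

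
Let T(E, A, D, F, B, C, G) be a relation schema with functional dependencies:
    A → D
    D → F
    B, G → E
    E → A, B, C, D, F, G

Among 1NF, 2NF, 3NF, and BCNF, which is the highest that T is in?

2NF

Candidate keys: {B, G}, {E}. Prime attributes: {B, E, G}.
A → D breaks BCNF: {A}⁺ = {A, D, F}, so {A} is not a superkey.
A → D has non-prime {D} on the right and a non-superkey on the left, so 3NF fails.
Checking every proper subset of each key, none determines a non-prime attribute — 2NF is satisfied.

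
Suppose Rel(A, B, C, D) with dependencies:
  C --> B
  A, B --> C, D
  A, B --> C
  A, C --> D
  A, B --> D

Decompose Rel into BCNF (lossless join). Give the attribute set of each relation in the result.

{A, C, D}; {B, C}

Candidate keys of the original relation: {A, B}, {A, C}.
Within {A, B, C, D}: {C}⁺ ∩ {A, B, C, D} = {B, C}, not the whole set, so C --> B violates BCNF; decompose into {B, C} and {A, C, D}.
{B, C} is in BCNF.
{A, C, D} is in BCNF.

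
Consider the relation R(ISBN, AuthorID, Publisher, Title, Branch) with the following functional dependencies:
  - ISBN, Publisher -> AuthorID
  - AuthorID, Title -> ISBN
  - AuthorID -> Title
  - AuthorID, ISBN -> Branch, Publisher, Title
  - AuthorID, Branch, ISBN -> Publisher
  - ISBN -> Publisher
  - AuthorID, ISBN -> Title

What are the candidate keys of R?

{AuthorID}, {ISBN}

{AuthorID}⁺ = {AuthorID, Branch, ISBN, Publisher, Title} — all of the relation — so {AuthorID} is a candidate key.
{ISBN}⁺ = {AuthorID, Branch, ISBN, Publisher, Title} — all of the relation — so {ISBN} is a candidate key.
No proper subset of any of these is a key, and no other minimal superkey exists.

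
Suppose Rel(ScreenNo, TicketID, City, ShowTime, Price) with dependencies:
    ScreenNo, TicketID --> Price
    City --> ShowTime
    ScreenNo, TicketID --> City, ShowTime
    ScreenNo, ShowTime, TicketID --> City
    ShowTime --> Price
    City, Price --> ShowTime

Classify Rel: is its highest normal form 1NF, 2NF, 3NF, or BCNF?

2NF

Candidate key: {ScreenNo, TicketID}. Prime attributes: {ScreenNo, TicketID}.
City --> ShowTime: {City}⁺ = {City, Price, ShowTime}, which is not all of the attributes, so the left side is not a superkey — BCNF is violated.
City --> ShowTime determines the non-prime attribute {ShowTime} from a non-superkey — 3NF is violated.
Checking every proper subset of each key, none determines a non-prime attribute — 2NF is satisfied.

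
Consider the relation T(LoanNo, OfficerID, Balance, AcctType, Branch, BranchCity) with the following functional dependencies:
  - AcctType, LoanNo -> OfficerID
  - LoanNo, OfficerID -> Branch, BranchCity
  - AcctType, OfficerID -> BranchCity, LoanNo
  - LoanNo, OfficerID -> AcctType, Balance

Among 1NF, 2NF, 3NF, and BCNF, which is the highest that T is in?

BCNF

Candidate keys: {AcctType, LoanNo}, {AcctType, OfficerID}, {LoanNo, OfficerID}. Prime attributes: {AcctType, LoanNo, OfficerID}.
Each dependency's left side is a superkey — BCNF holds.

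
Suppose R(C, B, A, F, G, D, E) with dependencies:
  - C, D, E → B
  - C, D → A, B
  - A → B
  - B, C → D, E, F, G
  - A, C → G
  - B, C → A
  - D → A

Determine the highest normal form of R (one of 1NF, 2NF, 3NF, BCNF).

3NF

Candidate keys: {A, C}, {B, C}, {C, D}. Prime attributes: {A, B, C, D}.
For A → B we have {A}⁺ = {A, B}; {A} is not a superkey, so BCNF fails.
But every attribute on its right side ({B}) is prime, and the same holds for every other non-superkey FD, so 3NF still holds.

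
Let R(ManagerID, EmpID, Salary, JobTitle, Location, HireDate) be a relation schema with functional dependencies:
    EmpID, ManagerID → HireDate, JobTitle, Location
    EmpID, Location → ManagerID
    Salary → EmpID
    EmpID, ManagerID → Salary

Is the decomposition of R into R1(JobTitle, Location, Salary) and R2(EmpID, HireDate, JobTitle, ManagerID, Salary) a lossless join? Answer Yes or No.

No

The shared attributes are {JobTitle, Salary} and {JobTitle, Salary}⁺ = {EmpID, JobTitle, Salary}.
R1 ⊄ {EmpID, JobTitle, Salary} and R2 ⊄ {EmpID, JobTitle, Salary}, so the split is lossy.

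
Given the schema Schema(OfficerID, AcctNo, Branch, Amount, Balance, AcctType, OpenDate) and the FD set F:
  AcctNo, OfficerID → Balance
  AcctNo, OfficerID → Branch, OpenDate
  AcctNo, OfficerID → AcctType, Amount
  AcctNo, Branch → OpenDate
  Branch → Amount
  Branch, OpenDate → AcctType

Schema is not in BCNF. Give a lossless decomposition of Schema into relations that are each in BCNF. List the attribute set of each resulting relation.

Candidate key of the original relation: {AcctNo, OfficerID}.
{AcctNo, AcctType, Amount, Balance, Branch, OfficerID, OpenDate}: {AcctNo, Branch} determines {AcctNo, AcctType, Amount, Branch, OpenDate} here but is not a superkey — split on AcctNo, Branch → AcctType, Amount, OpenDate, giving {AcctNo, AcctType, Amount, Branch, OpenDate} and {AcctNo, Balance, Branch, OfficerID}.
{AcctNo, AcctType, Amount, Branch, OpenDate}: {Branch} determines {Amount, Branch} here but is not a superkey — split on Branch → Amount, giving {Amount, Branch} and {AcctNo, AcctType, Branch, OpenDate}.
{Amount, Branch}: every determinant is a superkey — BCNF.
{AcctNo, AcctType, Branch, OpenDate}: {Branch, OpenDate} determines {AcctType, Branch, OpenDate} here but is not a superkey — split on Branch, OpenDate → AcctType, giving {AcctType, Branch, OpenDate} and {AcctNo, Branch, OpenDate}.
{AcctType, Branch, OpenDate}: every determinant is a superkey — BCNF.
{AcctNo, Branch, OpenDate}: every determinant is a superkey — BCNF.
{AcctNo, Balance, Branch, OfficerID}: every determinant is a superkey — BCNF.

{AcctNo, Balance, Branch, OfficerID}; {AcctNo, Branch, OpenDate}; {AcctType, Branch, OpenDate}; {Amount, Branch}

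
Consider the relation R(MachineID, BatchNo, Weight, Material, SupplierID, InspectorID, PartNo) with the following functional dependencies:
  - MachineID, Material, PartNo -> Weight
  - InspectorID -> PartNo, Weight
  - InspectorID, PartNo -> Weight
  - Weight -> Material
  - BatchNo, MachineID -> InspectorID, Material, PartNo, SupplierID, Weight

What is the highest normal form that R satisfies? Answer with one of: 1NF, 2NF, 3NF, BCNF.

2NF

Candidate key: {BatchNo, MachineID}. Prime attributes: {BatchNo, MachineID}.
MachineID, Material, PartNo -> Weight breaks BCNF: {MachineID, Material, PartNo}⁺ = {MachineID, Material, PartNo, Weight}, so {MachineID, Material, PartNo} is not a superkey.
MachineID, Material, PartNo -> Weight determines the non-prime attribute {Weight} from a non-superkey — 3NF is violated.
No non-prime attribute depends on a proper subset of any candidate key, so 2NF holds.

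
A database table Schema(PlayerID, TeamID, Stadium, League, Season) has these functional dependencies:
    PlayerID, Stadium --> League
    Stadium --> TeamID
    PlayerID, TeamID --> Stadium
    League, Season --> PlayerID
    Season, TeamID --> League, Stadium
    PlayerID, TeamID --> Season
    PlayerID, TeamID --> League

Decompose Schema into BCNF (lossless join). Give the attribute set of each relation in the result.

{League, PlayerID, Season}; {League, Season, Stadium}; {Stadium, TeamID}

Candidate keys of the original relation: {PlayerID, Stadium}, {PlayerID, TeamID}, {Season, Stadium}, {Season, TeamID}.
In {League, PlayerID, Season, Stadium, TeamID}, {Stadium} is not a superkey ({Stadium}⁺ restricted to this set is {Stadium, TeamID}), so split on Stadium --> TeamID into {Stadium, TeamID} and {League, PlayerID, Season, Stadium}.
{Stadium, TeamID}: every determinant is a superkey — BCNF.
In {League, PlayerID, Season, Stadium}, {League, Season} is not a superkey ({League, Season}⁺ restricted to this set is {League, PlayerID, Season}), so split on League, Season --> PlayerID into {League, PlayerID, Season} and {League, Season, Stadium}.
{League, PlayerID, Season}: every determinant is a superkey — BCNF.
{League, Season, Stadium}: every determinant is a superkey — BCNF.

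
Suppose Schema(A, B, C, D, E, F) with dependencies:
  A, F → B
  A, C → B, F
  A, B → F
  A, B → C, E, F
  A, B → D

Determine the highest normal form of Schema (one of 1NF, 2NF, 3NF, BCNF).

BCNF

Candidate keys: {A, B}, {A, C}, {A, F}. Prime attributes: {A, B, C, F}.
The left-hand side of every FD is a superkey, so BCNF is satisfied.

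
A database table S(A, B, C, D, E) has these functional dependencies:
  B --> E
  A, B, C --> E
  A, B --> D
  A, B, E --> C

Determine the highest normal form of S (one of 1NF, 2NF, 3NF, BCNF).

Candidate key: {A, B}. Prime attributes: {A, B}.
For B --> E we have {B}⁺ = {B, E}; {B} is not a superkey, so BCNF fails.
Because {E} is non-prime and the left side of B --> E is not a superkey, the relation is not in 3NF.
Since {B} ⊂ {A, B} and {B}⁺ ⊇ {E} with {E} non-prime, there is a partial dependency; 2NF fails.

1NF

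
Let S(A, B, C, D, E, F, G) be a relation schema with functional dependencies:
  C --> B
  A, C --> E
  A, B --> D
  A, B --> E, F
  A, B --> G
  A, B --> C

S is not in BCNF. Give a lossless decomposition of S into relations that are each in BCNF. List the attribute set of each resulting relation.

Candidate keys of the original relation: {A, B}, {A, C}.
{A, B, C, D, E, F, G}: {C} determines {B, C} here but is not a superkey — split on C --> B, giving {B, C} and {A, C, D, E, F, G}.
{B, C} is in BCNF.
{A, C, D, E, F, G} is in BCNF.

{A, C, D, E, F, G}; {B, C}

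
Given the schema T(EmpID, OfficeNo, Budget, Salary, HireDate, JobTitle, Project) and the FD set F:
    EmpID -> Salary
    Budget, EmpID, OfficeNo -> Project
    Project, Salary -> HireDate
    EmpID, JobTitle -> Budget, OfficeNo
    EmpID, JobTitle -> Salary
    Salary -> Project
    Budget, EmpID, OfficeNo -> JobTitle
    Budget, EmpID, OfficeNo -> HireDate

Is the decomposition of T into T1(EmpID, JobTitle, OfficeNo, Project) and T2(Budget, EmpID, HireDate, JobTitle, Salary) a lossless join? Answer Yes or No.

Yes

Common attributes: {EmpID, JobTitle}; their closure is {Budget, EmpID, HireDate, JobTitle, OfficeNo, Project, Salary}.
T1 is contained in that closure, so T1 ∩ T2 -> T1 holds and the join is lossless.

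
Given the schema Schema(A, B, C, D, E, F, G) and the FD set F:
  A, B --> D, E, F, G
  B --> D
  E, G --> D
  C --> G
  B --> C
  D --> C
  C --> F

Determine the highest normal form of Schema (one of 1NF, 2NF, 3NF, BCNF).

Candidate key: {A, B}. Prime attributes: {A, B}.
For B --> D we have {B}⁺ = {B, C, D, F, G}; {B} is not a superkey, so BCNF fails.
B --> D has non-prime {D} on the right and a non-superkey on the left, so 3NF fails.
Since {B} ⊂ {A, B} and {B}⁺ ⊇ {C, D, F, G} with {C, D, F, G} non-prime, there is a partial dependency; 2NF fails.

1NF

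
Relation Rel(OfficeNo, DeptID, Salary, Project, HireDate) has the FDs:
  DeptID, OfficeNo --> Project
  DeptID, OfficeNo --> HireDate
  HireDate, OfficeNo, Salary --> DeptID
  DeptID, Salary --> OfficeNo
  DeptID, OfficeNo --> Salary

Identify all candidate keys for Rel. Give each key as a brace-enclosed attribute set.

{DeptID, OfficeNo}⁺ = {DeptID, HireDate, OfficeNo, Project, Salary}, which is every attribute, so {DeptID, OfficeNo} is a candidate key.
{DeptID, Salary}⁺ = {DeptID, HireDate, OfficeNo, Project, Salary}, which is every attribute, so {DeptID, Salary} is a candidate key.
{HireDate, OfficeNo, Salary}⁺ = {DeptID, HireDate, OfficeNo, Project, Salary}, which is every attribute, so {HireDate, OfficeNo, Salary} is a candidate key.
These are minimal and exhaustive — every other superkey contains one of them.

{DeptID, OfficeNo}, {DeptID, Salary}, {HireDate, OfficeNo, Salary}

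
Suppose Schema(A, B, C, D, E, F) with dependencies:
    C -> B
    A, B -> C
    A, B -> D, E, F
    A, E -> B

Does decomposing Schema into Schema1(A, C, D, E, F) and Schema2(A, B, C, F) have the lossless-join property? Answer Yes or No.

Yes

Schema1 ∩ Schema2 = {A, C, F}; its closure under F is {A, B, C, D, E, F}.
Since Schema1 ⊆ {A, B, C, D, E, F}, the intersection is a superkey of Schema1; the decomposition is lossless.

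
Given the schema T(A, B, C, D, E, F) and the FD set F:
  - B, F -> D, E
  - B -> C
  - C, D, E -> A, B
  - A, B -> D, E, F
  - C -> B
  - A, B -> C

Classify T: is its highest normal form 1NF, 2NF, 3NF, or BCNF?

3NF

Candidate keys: {A, B}, {A, C}, {B, D, E}, {B, F}, {C, D, E}, {C, F}. Prime attributes: {A, B, C, D, E, F}.
B -> C: {B}⁺ = {B, C}, which is not all of the attributes, so the left side is not a superkey — BCNF is violated.
But every attribute on its right side ({C}) is prime, and the same holds for every other non-superkey FD, so 3NF still holds.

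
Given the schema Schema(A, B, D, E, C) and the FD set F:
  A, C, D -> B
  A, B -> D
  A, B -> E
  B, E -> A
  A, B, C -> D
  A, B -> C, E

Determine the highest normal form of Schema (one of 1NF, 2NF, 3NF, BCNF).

Candidate keys: {A, B}, {A, C, D}, {B, E}. Prime attributes: {A, B, C, D, E}.
Each dependency's left side is a superkey — BCNF holds.

BCNF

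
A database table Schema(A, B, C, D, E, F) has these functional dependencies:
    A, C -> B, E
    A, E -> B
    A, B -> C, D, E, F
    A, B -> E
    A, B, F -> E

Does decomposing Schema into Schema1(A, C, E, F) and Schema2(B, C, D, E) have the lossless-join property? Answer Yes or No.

Common attributes: {C, E}; their closure is {C, E}.
Schema1 ⊄ {C, E} and Schema2 ⊄ {C, E}, so the split is lossy.

No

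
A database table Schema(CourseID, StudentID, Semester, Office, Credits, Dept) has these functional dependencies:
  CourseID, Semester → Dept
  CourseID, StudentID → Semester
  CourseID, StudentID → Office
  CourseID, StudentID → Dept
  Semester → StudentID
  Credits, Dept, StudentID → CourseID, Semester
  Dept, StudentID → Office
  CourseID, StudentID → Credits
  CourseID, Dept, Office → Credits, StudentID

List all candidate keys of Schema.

Closure of {CourseID, Semester} is {CourseID, Credits, Dept, Office, Semester, StudentID}, the whole schema; {CourseID, Semester} is a candidate key.
Closure of {CourseID, StudentID} is {CourseID, Credits, Dept, Office, Semester, StudentID}, the whole schema; {CourseID, StudentID} is a candidate key.
Closure of {CourseID, Dept, Office} is {CourseID, Credits, Dept, Office, Semester, StudentID}, the whole schema; {CourseID, Dept, Office} is a candidate key.
Closure of {Credits, Dept, Semester} is {CourseID, Credits, Dept, Office, Semester, StudentID}, the whole schema; {Credits, Dept, Semester} is a candidate key.
Closure of {Credits, Dept, StudentID} is {CourseID, Credits, Dept, Office, Semester, StudentID}, the whole schema; {Credits, Dept, StudentID} is a candidate key.
Any other superkey properly contains one of these, so there are no further candidate keys.

{CourseID, Dept, Office}, {CourseID, Semester}, {CourseID, StudentID}, {Credits, Dept, Semester}, {Credits, Dept, StudentID}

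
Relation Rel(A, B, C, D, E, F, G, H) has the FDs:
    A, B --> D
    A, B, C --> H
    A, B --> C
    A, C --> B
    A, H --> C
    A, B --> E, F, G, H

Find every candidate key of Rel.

{A} never appears on the right of any FD, so every key must include it.
Closure of {A, B} is {A, B, C, D, E, F, G, H}, the whole schema; {A, B} is a candidate key.
Closure of {A, C} is {A, B, C, D, E, F, G, H}, the whole schema; {A, C} is a candidate key.
Closure of {A, H} is {A, B, C, D, E, F, G, H}, the whole schema; {A, H} is a candidate key.
No proper subset of any of these is a key, and no other minimal superkey exists.

{A, B}, {A, C}, {A, H}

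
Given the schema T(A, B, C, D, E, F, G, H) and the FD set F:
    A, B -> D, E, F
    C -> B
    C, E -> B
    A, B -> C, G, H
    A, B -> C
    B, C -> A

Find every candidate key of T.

{C}⁺ = {A, B, C, D, E, F, G, H} — all of the relation — so {C} is a candidate key.
{A, B}⁺ = {A, B, C, D, E, F, G, H} — all of the relation — so {A, B} is a candidate key.
No proper subset of any of these is a key, and no other minimal superkey exists.

{A, B}, {C}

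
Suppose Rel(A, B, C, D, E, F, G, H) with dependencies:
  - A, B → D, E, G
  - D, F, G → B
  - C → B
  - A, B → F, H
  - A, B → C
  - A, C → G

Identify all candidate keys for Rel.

{A, B}, {A, C}, {A, D, F, G}

No FD produces {A}, so it must be in every candidate key.
Closure of {A, B} is {A, B, C, D, E, F, G, H}, the whole schema; {A, B} is a candidate key.
Closure of {A, C} is {A, B, C, D, E, F, G, H}, the whole schema; {A, C} is a candidate key.
Closure of {A, D, F, G} is {A, B, C, D, E, F, G, H}, the whole schema; {A, D, F, G} is a candidate key.
No proper subset of any of these is a key, and no other minimal superkey exists.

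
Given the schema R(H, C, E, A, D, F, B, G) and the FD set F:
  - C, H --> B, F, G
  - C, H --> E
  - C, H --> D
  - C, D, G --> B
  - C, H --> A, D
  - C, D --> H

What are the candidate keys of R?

No FD produces {C}, so it must be in every candidate key.
{C, D}⁺ = {A, B, C, D, E, F, G, H} — all of the relation — so {C, D} is a candidate key.
{C, H}⁺ = {A, B, C, D, E, F, G, H} — all of the relation — so {C, H} is a candidate key.
Any other superkey properly contains one of these, so there are no further candidate keys.

{C, D}, {C, H}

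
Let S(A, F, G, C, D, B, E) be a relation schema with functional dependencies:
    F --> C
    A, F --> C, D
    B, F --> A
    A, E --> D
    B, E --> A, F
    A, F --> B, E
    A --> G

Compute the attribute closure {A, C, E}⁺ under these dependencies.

Start with {A, C, E}.
A, E --> D applies; add {D} → now {A, C, D, E}.
A --> G applies; add {G} → now {A, C, D, E, G}.
No further FD applies.

{A, C, D, E, G}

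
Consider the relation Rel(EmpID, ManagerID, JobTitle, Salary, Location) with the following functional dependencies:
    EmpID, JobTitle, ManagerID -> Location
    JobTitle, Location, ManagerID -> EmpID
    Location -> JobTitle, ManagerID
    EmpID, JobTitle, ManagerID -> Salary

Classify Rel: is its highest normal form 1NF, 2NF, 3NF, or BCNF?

Candidate keys: {EmpID, JobTitle, ManagerID}, {Location}. Prime attributes: {EmpID, JobTitle, Location, ManagerID}.
The left-hand side of every FD is a superkey, so BCNF is satisfied.

BCNF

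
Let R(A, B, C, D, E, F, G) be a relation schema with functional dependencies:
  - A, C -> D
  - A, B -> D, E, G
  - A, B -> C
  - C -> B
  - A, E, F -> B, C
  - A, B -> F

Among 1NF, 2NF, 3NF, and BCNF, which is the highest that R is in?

Candidate keys: {A, B}, {A, C}, {A, E, F}. Prime attributes: {A, B, C, E, F}.
C -> B: {C}⁺ = {B, C}, which is not all of the attributes, so the left side is not a superkey — BCNF is violated.
Since {B} ⊆ prime attributes and every other non-superkey FD also has a prime right side, the schema is in 3NF.

3NF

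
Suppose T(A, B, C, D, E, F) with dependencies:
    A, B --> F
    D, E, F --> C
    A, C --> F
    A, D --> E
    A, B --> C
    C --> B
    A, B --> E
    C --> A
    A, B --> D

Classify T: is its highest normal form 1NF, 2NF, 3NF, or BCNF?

3NF

Candidate keys: {A, B}, {A, D, F}, {C}, {D, E, F}. Prime attributes: {A, B, C, D, E, F}.
A, D --> E breaks BCNF: {A, D}⁺ = {A, D, E}, so {A, D} is not a superkey.
But every attribute on its right side ({E}) is prime, and the same holds for every other non-superkey FD, so 3NF still holds.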